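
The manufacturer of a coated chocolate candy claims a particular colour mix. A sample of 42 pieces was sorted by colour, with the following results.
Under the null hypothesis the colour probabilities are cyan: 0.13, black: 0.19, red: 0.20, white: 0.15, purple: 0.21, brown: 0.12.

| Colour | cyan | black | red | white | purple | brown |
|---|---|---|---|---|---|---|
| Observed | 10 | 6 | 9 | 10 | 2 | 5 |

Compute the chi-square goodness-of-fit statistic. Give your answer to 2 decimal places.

Expected counts E_i = n·p_i: 42×0.13 = 5.46, 42×0.19 = 7.98, 42×0.20 = 8.4, 42×0.15 = 6.3, 42×0.21 = 8.82, 42×0.12 = 5.04.
χ² = (10−5.46)²/5.46 + (6−7.98)²/7.98 + (9−8.4)²/8.4 + (10−6.3)²/6.3 + (2−8.82)²/8.82 + (5−5.04)²/5.04
   = 3.775 + 0.491 + 0.043 + 2.173 + 5.274 + 0.000
Sum = 11.76

11.76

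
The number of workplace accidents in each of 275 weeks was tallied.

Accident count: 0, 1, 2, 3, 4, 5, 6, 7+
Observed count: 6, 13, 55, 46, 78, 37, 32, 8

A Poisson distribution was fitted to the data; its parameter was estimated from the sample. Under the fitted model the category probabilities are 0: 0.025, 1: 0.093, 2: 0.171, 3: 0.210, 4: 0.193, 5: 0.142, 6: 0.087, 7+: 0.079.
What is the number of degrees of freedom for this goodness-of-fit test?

6

There are k = 8 categories and 1 parameter estimated from the data, so df = 8 − 1 − 1 = 6.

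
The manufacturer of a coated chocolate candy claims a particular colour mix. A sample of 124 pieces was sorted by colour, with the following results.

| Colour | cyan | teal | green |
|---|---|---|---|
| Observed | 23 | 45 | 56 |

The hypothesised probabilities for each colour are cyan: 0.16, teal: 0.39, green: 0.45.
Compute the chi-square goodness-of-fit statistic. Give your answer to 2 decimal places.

Expected counts E_i = n·p_i: 124×0.16 = 19.84, 124×0.39 = 48.36, 124×0.45 = 55.8.
cyan: (23 − 19.84)²/19.84 = 9.9856/19.84 = 0.503
teal: (45 − 48.36)²/48.36 = 11.2896/48.36 = 0.233
green: (56 − 55.8)²/55.8 = 0.04/55.8 = 0.001
Sum = 0.74

0.74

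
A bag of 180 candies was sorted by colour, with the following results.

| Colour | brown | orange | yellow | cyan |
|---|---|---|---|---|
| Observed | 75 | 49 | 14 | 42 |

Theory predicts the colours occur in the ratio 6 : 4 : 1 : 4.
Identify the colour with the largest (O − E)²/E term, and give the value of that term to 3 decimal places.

cyan, 0.750

Ratio total = 15. Expected counts: 180×6/15 = 72, 180×4/15 = 48, 180×1/15 = 12, 180×4/15 = 48.
brown: (75 − 72)²/72 = 9/72 = 0.1250
orange: (49 − 48)²/48 = 1/48 = 0.0208
yellow: (14 − 12)²/12 = 4/12 = 0.3333
cyan: (42 − 48)²/48 = 36/48 = 0.7500
The largest term is for cyan: 0.750.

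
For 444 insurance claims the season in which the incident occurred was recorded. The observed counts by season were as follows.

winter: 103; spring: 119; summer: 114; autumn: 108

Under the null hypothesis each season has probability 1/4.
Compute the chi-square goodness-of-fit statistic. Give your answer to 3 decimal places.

Expected count for each of the 4 categories: 444/4 = 111.
cat         O        E   (O−E)²/E
winter    103      111     0.5766
spring    119      111     0.5766
summer    114      111     0.0811
autumn    108      111     0.0811
Sum = 1.315

1.315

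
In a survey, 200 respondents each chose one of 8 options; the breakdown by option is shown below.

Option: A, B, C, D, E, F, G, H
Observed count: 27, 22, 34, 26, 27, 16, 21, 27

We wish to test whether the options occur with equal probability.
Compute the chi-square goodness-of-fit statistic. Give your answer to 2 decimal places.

8.00

Expected count for each of the 8 categories: 200/8 = 25.
A: (27 − 25)²/25 = 4/25 = 0.160
B: (22 − 25)²/25 = 9/25 = 0.360
C: (34 − 25)²/25 = 81/25 = 3.240
D: (26 − 25)²/25 = 1/25 = 0.040
E: (27 − 25)²/25 = 4/25 = 0.160
F: (16 − 25)²/25 = 81/25 = 3.240
G: (21 − 25)²/25 = 16/25 = 0.640
H: (27 − 25)²/25 = 4/25 = 0.160
Sum = 8.00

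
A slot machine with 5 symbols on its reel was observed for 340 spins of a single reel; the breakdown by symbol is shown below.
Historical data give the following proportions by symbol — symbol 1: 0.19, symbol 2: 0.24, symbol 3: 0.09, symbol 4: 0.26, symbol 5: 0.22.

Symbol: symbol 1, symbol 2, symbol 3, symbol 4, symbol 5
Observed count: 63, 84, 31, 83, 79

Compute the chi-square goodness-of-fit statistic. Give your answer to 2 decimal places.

Expected counts E_i = n·p_i: 340×0.19 = 64.6, 340×0.24 = 81.6, 340×0.09 = 30.6, 340×0.26 = 88.4, 340×0.22 = 74.8.
cat           O        E   (O−E)²/E
symbol 1     63     64.6      0.040
symbol 2     84     81.6      0.071
symbol 3     31     30.6      0.005
symbol 4     83     88.4      0.330
symbol 5     79     74.8      0.236
Sum = 0.68

0.68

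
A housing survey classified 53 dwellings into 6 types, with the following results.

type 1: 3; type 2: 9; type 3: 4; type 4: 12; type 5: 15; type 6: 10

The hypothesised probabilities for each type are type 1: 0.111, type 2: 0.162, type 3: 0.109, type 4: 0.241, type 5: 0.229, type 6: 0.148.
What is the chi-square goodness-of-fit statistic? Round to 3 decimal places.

Expected counts E_i = n·p_i: 53×0.111 = 5.883, 53×0.162 = 8.586, 53×0.109 = 5.777, 53×0.241 = 12.773, 53×0.229 = 12.137, 53×0.148 = 7.844.
type 1: (3 − 5.883)²/5.883 = 8.311689/5.883 = 1.4128
type 2: (9 − 8.586)²/8.586 = 0.171396/8.586 = 0.0200
type 3: (4 − 5.777)²/5.777 = 3.157729/5.777 = 0.5466
type 4: (12 − 12.773)²/12.773 = 0.597529/12.773 = 0.0468
type 5: (15 − 12.137)²/12.137 = 8.196769/12.137 = 0.6754
type 6: (10 − 7.844)²/7.844 = 4.648336/7.844 = 0.5926
Sum = 3.294

3.294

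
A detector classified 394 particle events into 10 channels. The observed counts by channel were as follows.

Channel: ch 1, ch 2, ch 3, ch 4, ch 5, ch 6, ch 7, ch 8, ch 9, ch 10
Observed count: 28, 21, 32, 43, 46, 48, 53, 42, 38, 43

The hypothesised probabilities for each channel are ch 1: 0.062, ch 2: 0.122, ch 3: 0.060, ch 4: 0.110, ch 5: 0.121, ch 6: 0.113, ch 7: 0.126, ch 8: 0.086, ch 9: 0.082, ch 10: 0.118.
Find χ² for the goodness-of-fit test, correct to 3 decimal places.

22.490

Expected counts E_i = n·p_i: 394×0.062 = 24.428, 394×0.122 = 48.068, 394×0.060 = 23.64, 394×0.110 = 43.34, 394×0.121 = 47.674, 394×0.113 = 44.522, 394×0.126 = 49.644, 394×0.086 = 33.884, 394×0.082 = 32.308, 394×0.118 = 46.492.
χ² = (28−24.428)²/24.428 + (21−48.068)²/48.068 + (32−23.64)²/23.64 + (43−43.34)²/43.34 + (46−47.674)²/47.674 + (48−44.522)²/44.522 + (53−49.644)²/49.644 + (42−33.884)²/33.884 + (38−32.308)²/32.308 + (43−46.492)²/46.492
   = 0.5223 + 15.2425 + 2.9564 + 0.0027 + 0.0588 + 0.2717 + 0.2269 + 1.9440 + 1.0028 + 0.2623
Sum = 22.490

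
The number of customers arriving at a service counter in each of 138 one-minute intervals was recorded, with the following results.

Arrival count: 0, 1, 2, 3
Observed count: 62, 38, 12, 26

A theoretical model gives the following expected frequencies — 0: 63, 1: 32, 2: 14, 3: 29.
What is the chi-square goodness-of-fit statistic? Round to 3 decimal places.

0: (62 − 63)²/63 = 1/63 = 0.0159
1: (38 − 32)²/32 = 36/32 = 1.1250
2: (12 − 14)²/14 = 4/14 = 0.2857
3: (26 − 29)²/29 = 9/29 = 0.3103
Sum = 1.737

1.737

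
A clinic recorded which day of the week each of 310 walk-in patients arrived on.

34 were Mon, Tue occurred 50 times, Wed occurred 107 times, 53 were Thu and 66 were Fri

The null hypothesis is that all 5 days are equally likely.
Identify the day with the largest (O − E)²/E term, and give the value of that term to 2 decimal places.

Under H₀ each category has probability 1/5, so each expected count is 310/5 = 62.
Mon: (34 − 62)²/62 = 784/62 = 12.645
Tue: (50 − 62)²/62 = 144/62 = 2.323
Wed: (107 − 62)²/62 = 2025/62 = 32.661
Thu: (53 − 62)²/62 = 81/62 = 1.306
Fri: (66 − 62)²/62 = 16/62 = 0.258
The largest term is for Wed: 32.66.

Wed, 32.66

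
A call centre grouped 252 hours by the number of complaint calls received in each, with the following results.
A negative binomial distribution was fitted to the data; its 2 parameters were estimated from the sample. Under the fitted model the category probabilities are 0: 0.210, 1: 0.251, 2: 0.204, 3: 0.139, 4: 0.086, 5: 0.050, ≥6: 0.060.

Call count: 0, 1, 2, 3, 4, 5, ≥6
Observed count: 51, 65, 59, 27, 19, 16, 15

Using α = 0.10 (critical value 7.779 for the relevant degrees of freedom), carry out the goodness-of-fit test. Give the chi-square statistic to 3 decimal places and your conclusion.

4.327; do not reject

Expected counts E_i = n·p_i: 252×0.210 = 52.92, 252×0.251 = 63.252, 252×0.204 = 51.408, 252×0.139 = 35.028, 252×0.086 = 21.672, 252×0.050 = 12.6, 252×0.060 = 15.12.
cat         O        E   (O−E)²/E
0          51    52.92     0.0697
1          65   63.252     0.0483
2          59   51.408     1.1212
3          27   35.028     1.8399
4          19   21.672     0.3294
5          16     12.6     0.9175
≥6         15    15.12     0.0010
Sum = 4.327
df = 4. Since 4.327 < 7.779, we do not reject H₀.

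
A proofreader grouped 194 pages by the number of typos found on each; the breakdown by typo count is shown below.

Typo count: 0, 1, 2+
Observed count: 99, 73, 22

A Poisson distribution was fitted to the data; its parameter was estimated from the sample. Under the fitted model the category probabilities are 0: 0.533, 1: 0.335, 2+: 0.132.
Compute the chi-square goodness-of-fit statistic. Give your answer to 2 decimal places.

Expected counts E_i = n·p_i: 194×0.533 = 103.402, 194×0.335 = 64.99, 194×0.132 = 25.608.
χ² = (99−103.402)²/103.402 + (73−64.99)²/64.99 + (22−25.608)²/25.608
   = 0.187 + 0.987 + 0.508
Sum = 1.68

1.68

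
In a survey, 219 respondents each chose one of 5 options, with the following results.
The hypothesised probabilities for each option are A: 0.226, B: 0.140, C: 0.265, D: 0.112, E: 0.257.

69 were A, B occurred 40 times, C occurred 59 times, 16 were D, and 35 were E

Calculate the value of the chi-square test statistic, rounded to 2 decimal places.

Expected counts E_i = n·p_i: 219×0.226 = 49.494, 219×0.140 = 30.66, 219×0.265 = 58.035, 219×0.112 = 24.528, 219×0.257 = 56.283.
χ² = (69−49.494)²/49.494 + (40−30.66)²/30.66 + (59−58.035)²/58.035 + (16−24.528)²/24.528 + (35−56.283)²/56.283
   = 7.687 + 2.845 + 0.016 + 2.965 + 8.048
Sum = 21.56

21.56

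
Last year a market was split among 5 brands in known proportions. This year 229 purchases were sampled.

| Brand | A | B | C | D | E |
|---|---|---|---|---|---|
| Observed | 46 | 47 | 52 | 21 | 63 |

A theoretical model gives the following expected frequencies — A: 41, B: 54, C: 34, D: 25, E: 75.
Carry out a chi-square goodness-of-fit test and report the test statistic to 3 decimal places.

13.607

cat         O        E   (O−E)²/E
A          46       41     0.6098
B          47       54     0.9074
C          52       34     9.5294
D          21       25     0.6400
E          63       75     1.9200
Sum = 13.607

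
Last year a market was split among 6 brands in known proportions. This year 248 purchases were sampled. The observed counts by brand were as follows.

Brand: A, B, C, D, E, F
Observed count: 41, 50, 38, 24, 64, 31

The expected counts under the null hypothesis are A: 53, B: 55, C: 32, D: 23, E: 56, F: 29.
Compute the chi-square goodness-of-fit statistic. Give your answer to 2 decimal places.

5.62

χ² = (41−53)²/53 + (50−55)²/55 + (38−32)²/32 + (24−23)²/23 + (64−56)²/56 + (31−29)²/29
   = 2.717 + 0.455 + 1.125 + 0.043 + 1.143 + 0.138
Sum = 5.62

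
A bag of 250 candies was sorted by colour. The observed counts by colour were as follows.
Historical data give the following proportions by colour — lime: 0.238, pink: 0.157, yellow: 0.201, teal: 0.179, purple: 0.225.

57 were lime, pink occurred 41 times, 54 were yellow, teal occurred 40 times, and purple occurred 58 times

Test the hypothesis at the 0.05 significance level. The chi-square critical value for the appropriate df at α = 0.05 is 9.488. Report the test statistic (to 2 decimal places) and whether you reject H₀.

Expected counts E_i = n·p_i: 250×0.238 = 59.5, 250×0.157 = 39.25, 250×0.201 = 50.25, 250×0.179 = 44.75, 250×0.225 = 56.25.
χ² = (57−59.5)²/59.5 + (41−39.25)²/39.25 + (54−50.25)²/50.25 + (40−44.75)²/44.75 + (58−56.25)²/56.25
   = 0.105 + 0.078 + 0.280 + 0.504 + 0.054
Sum = 1.02
df = 4. Since 1.02 < 9.488, we do not reject H₀.

1.02; do not reject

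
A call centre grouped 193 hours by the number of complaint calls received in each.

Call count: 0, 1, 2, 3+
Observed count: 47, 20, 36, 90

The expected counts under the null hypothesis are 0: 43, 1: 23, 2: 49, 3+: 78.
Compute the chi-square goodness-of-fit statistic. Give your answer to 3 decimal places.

χ² = (47−43)²/43 + (20−23)²/23 + (36−49)²/49 + (90−78)²/78
   = 0.3721 + 0.3913 + 3.4490 + 1.8462
Sum = 6.059

6.059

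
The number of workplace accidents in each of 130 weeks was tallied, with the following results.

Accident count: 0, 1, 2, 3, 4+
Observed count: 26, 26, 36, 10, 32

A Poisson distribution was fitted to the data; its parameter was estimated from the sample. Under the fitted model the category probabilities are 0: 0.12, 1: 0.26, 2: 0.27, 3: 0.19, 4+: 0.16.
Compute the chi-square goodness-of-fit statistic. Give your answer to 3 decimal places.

23.536

Expected counts E_i = n·p_i: 130×0.12 = 15.6, 130×0.26 = 33.8, 130×0.27 = 35.1, 130×0.19 = 24.7, 130×0.16 = 20.8.
0: (26 − 15.6)²/15.6 = 108.16/15.6 = 6.9333
1: (26 − 33.8)²/33.8 = 60.84/33.8 = 1.8000
2: (36 − 35.1)²/35.1 = 0.81/35.1 = 0.0231
3: (10 − 24.7)²/24.7 = 216.09/24.7 = 8.7486
4+: (32 − 20.8)²/20.8 = 125.44/20.8 = 6.0308
Sum = 23.536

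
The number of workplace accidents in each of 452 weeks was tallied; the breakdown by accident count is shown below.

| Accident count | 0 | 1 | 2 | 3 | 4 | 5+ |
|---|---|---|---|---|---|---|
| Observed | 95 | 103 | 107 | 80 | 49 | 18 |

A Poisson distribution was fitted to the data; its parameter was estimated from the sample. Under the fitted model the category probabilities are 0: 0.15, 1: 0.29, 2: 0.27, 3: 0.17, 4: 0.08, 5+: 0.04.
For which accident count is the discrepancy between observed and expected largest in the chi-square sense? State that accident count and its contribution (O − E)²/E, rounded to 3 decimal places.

0, 10.912

Expected counts E_i = n·p_i: 452×0.15 = 67.8, 452×0.29 = 131.08, 452×0.27 = 122.04, 452×0.17 = 76.84, 452×0.08 = 36.16, 452×0.04 = 18.08.
cat         O        E   (O−E)²/E
0          95     67.8    10.9121
1         103   131.08     6.0153
2         107   122.04     1.8535
3          80    76.84     0.1300
4          49    36.16     4.5593
5+         18    18.08     0.0004
The largest term is for 0: 10.912.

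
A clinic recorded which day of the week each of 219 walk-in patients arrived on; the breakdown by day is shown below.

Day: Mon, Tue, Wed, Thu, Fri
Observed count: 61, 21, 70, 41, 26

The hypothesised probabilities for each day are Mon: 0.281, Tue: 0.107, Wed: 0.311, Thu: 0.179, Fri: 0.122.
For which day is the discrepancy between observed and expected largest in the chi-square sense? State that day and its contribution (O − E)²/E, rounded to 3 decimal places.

Tue, 0.253

Expected counts E_i = n·p_i: 219×0.281 = 61.539, 219×0.107 = 23.433, 219×0.311 = 68.109, 219×0.179 = 39.201, 219×0.122 = 26.718.
Mon: (61 − 61.539)²/61.539 = 0.290521/61.539 = 0.0047
Tue: (21 − 23.433)²/23.433 = 5.919489/23.433 = 0.2526
Wed: (70 − 68.109)²/68.109 = 3.575881/68.109 = 0.0525
Thu: (41 − 39.201)²/39.201 = 3.236401/39.201 = 0.0826
Fri: (26 − 26.718)²/26.718 = 0.515524/26.718 = 0.0193
The largest term is for Tue: 0.253.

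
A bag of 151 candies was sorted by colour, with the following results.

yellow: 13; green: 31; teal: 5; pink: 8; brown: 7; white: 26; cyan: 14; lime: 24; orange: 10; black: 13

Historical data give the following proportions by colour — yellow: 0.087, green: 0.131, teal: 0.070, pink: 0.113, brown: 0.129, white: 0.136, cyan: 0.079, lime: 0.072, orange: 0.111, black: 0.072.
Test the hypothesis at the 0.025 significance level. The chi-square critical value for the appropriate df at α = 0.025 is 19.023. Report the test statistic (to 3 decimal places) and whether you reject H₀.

Expected counts E_i = n·p_i: 151×0.087 = 13.137, 151×0.131 = 19.781, 151×0.070 = 10.57, 151×0.113 = 17.063, 151×0.129 = 19.479, 151×0.136 = 20.536, 151×0.079 = 11.929, 151×0.072 = 10.872, 151×0.111 = 16.761, 151×0.072 = 10.872.
yellow: (13 − 13.137)²/13.137 = 0.018769/13.137 = 0.0014
green: (31 − 19.781)²/19.781 = 125.865961/19.781 = 6.3630
teal: (5 − 10.57)²/10.57 = 31.0249/10.57 = 2.9352
pink: (8 − 17.063)²/17.063 = 82.137969/17.063 = 4.8138
brown: (7 − 19.479)²/19.479 = 155.725441/19.479 = 7.9945
white: (26 − 20.536)²/20.536 = 29.855296/20.536 = 1.4538
cyan: (14 − 11.929)²/11.929 = 4.289041/11.929 = 0.3595
lime: (24 − 10.872)²/10.872 = 172.344384/10.872 = 15.8521
orange: (10 − 16.761)²/16.761 = 45.711121/16.761 = 2.7272
black: (13 − 10.872)²/10.872 = 4.528384/10.872 = 0.4165
Sum = 42.917
df = 9. Since 42.917 > 19.023, we reject H₀.

42.917; reject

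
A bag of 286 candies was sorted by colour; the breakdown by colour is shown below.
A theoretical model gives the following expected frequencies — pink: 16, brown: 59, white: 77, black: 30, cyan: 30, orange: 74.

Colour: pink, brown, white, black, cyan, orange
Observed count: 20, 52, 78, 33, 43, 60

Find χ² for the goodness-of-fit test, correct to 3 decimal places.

χ² = (20−16)²/16 + (52−59)²/59 + (78−77)²/77 + (33−30)²/30 + (43−30)²/30 + (60−74)²/74
   = 1.0000 + 0.8305 + 0.0130 + 0.3000 + 5.6333 + 2.6486
Sum = 10.425

10.425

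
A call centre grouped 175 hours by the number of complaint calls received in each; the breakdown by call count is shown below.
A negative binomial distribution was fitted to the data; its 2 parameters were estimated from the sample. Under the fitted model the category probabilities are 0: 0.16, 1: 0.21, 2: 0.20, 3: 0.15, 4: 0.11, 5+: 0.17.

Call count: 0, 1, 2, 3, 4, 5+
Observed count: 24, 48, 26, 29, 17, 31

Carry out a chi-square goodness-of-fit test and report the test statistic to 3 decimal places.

Expected counts E_i = n·p_i: 175×0.16 = 28, 175×0.21 = 36.75, 175×0.20 = 35, 175×0.15 = 26.25, 175×0.11 = 19.25, 175×0.17 = 29.75.
0: (24 − 28)²/28 = 16/28 = 0.5714
1: (48 − 36.75)²/36.75 = 126.5625/36.75 = 3.4439
2: (26 − 35)²/35 = 81/35 = 2.3143
3: (29 − 26.25)²/26.25 = 7.5625/26.25 = 0.2881
4: (17 − 19.25)²/19.25 = 5.0625/19.25 = 0.2630
5+: (31 − 29.75)²/29.75 = 1.5625/29.75 = 0.0525
Sum = 6.933

6.933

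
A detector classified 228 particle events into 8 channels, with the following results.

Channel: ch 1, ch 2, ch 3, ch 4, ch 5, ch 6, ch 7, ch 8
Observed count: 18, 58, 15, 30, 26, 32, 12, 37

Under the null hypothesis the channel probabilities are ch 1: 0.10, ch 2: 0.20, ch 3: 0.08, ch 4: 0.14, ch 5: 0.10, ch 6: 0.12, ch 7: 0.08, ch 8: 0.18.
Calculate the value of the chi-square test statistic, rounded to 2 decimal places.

8.84

Expected counts E_i = n·p_i: 228×0.10 = 22.8, 228×0.20 = 45.6, 228×0.08 = 18.24, 228×0.14 = 31.92, 228×0.10 = 22.8, 228×0.12 = 27.36, 228×0.08 = 18.24, 228×0.18 = 41.04.
cat         O        E   (O−E)²/E
ch 1       18     22.8      1.011
ch 2       58     45.6      3.372
ch 3       15    18.24      0.576
ch 4       30    31.92      0.115
ch 5       26     22.8      0.449
ch 6       32    27.36      0.787
ch 7       12    18.24      2.135
ch 8       37    41.04      0.398
Sum = 8.84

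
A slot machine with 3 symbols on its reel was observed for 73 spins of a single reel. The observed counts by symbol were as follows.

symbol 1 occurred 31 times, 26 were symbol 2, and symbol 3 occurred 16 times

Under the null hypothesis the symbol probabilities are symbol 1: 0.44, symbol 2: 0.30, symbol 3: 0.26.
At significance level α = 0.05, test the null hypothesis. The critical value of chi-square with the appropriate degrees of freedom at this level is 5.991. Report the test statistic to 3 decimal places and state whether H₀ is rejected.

Expected counts E_i = n·p_i: 73×0.44 = 32.12, 73×0.30 = 21.9, 73×0.26 = 18.98.
cat           O        E   (O−E)²/E
symbol 1     31    32.12     0.0391
symbol 2     26     21.9     0.7676
symbol 3     16    18.98     0.4679
Sum = 1.275
df = 2. Since 1.275 < 5.991, we do not reject H₀.

1.275; do not reject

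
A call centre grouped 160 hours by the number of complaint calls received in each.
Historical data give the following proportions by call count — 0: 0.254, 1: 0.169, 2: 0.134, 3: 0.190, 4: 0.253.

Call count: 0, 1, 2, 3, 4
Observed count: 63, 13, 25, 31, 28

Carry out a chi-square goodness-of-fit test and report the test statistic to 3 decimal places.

24.043

Expected counts E_i = n·p_i: 160×0.254 = 40.64, 160×0.169 = 27.04, 160×0.134 = 21.44, 160×0.190 = 30.4, 160×0.253 = 40.48.
χ² = (63−40.64)²/40.64 + (13−27.04)²/27.04 + (25−21.44)²/21.44 + (31−30.4)²/30.4 + (28−40.48)²/40.48
   = 12.3024 + 7.2900 + 0.5911 + 0.0118 + 3.8476
Sum = 24.043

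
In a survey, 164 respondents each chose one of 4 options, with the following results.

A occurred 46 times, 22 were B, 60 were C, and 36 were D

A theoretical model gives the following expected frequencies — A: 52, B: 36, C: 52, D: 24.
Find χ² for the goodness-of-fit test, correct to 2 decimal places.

cat         O        E   (O−E)²/E
A          46       52      0.692
B          22       36      5.444
C          60       52      1.231
D          36       24      6.000
Sum = 13.37

13.37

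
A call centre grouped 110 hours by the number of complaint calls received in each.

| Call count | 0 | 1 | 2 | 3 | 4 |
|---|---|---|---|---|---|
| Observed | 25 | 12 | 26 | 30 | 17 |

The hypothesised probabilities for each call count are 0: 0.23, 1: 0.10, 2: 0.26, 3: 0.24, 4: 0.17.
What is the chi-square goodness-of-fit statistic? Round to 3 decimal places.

0.976

Expected counts E_i = n·p_i: 110×0.23 = 25.3, 110×0.10 = 11, 110×0.26 = 28.6, 110×0.24 = 26.4, 110×0.17 = 18.7.
0: (25 − 25.3)²/25.3 = 0.09/25.3 = 0.0036
1: (12 − 11)²/11 = 1/11 = 0.0909
2: (26 − 28.6)²/28.6 = 6.76/28.6 = 0.2364
3: (30 − 26.4)²/26.4 = 12.96/26.4 = 0.4909
4: (17 − 18.7)²/18.7 = 2.89/18.7 = 0.1545
Sum = 0.976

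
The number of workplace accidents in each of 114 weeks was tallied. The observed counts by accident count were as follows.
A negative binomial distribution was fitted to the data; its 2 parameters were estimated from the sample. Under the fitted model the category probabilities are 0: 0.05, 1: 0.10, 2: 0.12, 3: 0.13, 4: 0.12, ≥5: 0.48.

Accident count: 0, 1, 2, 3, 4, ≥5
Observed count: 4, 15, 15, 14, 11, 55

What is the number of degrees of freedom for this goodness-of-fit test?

There are k = 6 categories and 2 parameters estimated from the data, so df = 6 − 1 − 2 = 3.

3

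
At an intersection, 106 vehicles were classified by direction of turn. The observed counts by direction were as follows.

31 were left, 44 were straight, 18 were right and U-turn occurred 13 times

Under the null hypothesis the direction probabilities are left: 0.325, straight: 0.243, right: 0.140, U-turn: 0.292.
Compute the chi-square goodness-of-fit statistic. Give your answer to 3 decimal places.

24.350

Expected counts E_i = n·p_i: 106×0.325 = 34.45, 106×0.243 = 25.758, 106×0.140 = 14.84, 106×0.292 = 30.952.
χ² = (31−34.45)²/34.45 + (44−25.758)²/25.758 + (18−14.84)²/14.84 + (13−30.952)²/30.952
   = 0.3455 + 12.9191 + 0.6729 + 10.4121
Sum = 24.350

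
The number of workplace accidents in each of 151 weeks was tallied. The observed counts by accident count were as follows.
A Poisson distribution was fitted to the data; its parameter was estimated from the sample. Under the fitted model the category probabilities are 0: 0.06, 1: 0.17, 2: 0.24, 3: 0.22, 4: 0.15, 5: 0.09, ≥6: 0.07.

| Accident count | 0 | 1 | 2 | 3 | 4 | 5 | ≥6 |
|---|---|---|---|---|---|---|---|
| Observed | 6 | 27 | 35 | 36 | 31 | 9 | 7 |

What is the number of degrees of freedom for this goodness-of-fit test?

There are k = 7 categories and 1 parameter estimated from the data, so df = 7 − 1 − 1 = 5.

5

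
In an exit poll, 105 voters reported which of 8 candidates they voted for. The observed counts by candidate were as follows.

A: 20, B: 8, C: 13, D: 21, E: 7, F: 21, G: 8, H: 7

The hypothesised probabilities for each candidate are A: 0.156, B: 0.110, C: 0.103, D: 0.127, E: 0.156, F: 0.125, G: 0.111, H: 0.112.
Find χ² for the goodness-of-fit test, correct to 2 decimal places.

Expected counts E_i = n·p_i: 105×0.156 = 16.38, 105×0.110 = 11.55, 105×0.103 = 10.815, 105×0.127 = 13.335, 105×0.156 = 16.38, 105×0.125 = 13.125, 105×0.111 = 11.655, 105×0.112 = 11.76.
cat         O        E   (O−E)²/E
A          20    16.38      0.800
B           8    11.55      1.091
C          13   10.815      0.441
D          21   13.335      4.406
E           7    16.38      5.371
F          21   13.125      4.725
G           8   11.655      1.146
H           7    11.76      1.927
Sum = 19.91

19.91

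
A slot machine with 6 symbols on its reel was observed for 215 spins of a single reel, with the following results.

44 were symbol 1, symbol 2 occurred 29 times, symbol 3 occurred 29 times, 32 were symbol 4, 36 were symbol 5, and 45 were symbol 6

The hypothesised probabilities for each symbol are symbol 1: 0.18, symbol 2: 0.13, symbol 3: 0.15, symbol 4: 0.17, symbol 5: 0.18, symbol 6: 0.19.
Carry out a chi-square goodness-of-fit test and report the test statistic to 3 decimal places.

2.269

Expected counts E_i = n·p_i: 215×0.18 = 38.7, 215×0.13 = 27.95, 215×0.15 = 32.25, 215×0.17 = 36.55, 215×0.18 = 38.7, 215×0.19 = 40.85.
symbol 1: (44 − 38.7)²/38.7 = 28.09/38.7 = 0.7258
symbol 2: (29 − 27.95)²/27.95 = 1.1025/27.95 = 0.0394
symbol 3: (29 − 32.25)²/32.25 = 10.5625/32.25 = 0.3275
symbol 4: (32 − 36.55)²/36.55 = 20.7025/36.55 = 0.5664
symbol 5: (36 − 38.7)²/38.7 = 7.29/38.7 = 0.1884
symbol 6: (45 − 40.85)²/40.85 = 17.2225/40.85 = 0.4216
Sum = 2.269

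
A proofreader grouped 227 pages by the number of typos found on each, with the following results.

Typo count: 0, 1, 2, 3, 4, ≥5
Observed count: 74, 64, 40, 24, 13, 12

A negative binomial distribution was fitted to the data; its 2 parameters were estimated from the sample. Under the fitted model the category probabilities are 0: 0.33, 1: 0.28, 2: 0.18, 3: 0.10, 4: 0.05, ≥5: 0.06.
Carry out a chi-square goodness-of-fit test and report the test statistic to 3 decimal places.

0.539

Expected counts E_i = n·p_i: 227×0.33 = 74.91, 227×0.28 = 63.56, 227×0.18 = 40.86, 227×0.10 = 22.7, 227×0.05 = 11.35, 227×0.06 = 13.62.
χ² = (74−74.91)²/74.91 + (64−63.56)²/63.56 + (40−40.86)²/40.86 + (24−22.7)²/22.7 + (13−11.35)²/11.35 + (12−13.62)²/13.62
   = 0.0111 + 0.0030 + 0.0181 + 0.0744 + 0.2399 + 0.1927
Sum = 0.539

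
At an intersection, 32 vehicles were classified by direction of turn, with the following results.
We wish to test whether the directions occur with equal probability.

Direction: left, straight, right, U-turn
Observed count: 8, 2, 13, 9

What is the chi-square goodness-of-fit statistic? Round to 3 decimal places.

Under H₀ each category has probability 1/4, so each expected count is 32/4 = 8.
χ² = (8−8)²/8 + (2−8)²/8 + (13−8)²/8 + (9−8)²/8
   = 0.0000 + 4.5000 + 3.1250 + 0.1250
Sum = 7.750

7.750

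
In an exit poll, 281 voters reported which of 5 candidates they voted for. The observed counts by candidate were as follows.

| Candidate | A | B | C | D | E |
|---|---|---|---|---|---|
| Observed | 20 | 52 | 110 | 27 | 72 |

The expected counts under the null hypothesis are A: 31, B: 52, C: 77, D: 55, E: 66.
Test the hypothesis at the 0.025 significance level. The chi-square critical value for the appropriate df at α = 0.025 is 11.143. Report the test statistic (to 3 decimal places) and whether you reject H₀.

32.846; reject

A: (20 − 31)²/31 = 121/31 = 3.9032
B: (52 − 52)²/52 = 0/52 = 0.0000
C: (110 − 77)²/77 = 1089/77 = 14.1429
D: (27 − 55)²/55 = 784/55 = 14.2545
E: (72 − 66)²/66 = 36/66 = 0.5455
Sum = 32.846
df = 4. Since 32.846 > 11.143, we reject H₀.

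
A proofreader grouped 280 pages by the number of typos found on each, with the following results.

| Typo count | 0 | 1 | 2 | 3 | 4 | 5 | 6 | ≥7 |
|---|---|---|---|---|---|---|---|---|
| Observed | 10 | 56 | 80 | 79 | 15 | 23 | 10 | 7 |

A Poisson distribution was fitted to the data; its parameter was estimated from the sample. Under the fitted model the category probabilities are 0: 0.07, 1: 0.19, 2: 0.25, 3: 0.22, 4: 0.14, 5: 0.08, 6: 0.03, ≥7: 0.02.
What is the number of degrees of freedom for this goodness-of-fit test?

6

There are k = 8 categories and 1 parameter estimated from the data, so df = 8 − 1 − 1 = 6.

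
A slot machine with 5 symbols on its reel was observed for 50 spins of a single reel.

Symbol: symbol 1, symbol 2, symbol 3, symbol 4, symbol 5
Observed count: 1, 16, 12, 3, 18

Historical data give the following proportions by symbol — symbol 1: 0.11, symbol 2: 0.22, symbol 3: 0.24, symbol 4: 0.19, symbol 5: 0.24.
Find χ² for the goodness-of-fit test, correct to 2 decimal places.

13.40

Expected counts E_i = n·p_i: 50×0.11 = 5.5, 50×0.22 = 11, 50×0.24 = 12, 50×0.19 = 9.5, 50×0.24 = 12.
cat           O        E   (O−E)²/E
symbol 1      1      5.5      3.682
symbol 2     16       11      2.273
symbol 3     12       12      0.000
symbol 4      3      9.5      4.447
symbol 5     18       12      3.000
Sum = 13.40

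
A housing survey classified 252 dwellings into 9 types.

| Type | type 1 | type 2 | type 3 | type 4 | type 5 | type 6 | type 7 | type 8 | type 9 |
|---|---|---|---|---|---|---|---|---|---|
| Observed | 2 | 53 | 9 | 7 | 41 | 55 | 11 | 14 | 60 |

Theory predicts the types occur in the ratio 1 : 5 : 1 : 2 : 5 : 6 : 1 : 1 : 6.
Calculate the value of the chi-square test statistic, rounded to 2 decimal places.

Ratio total = 28. Expected counts: 252×1/28 = 9, 252×5/28 = 45, 252×1/28 = 9, 252×2/28 = 18, 252×5/28 = 45, 252×6/28 = 54, 252×1/28 = 9, 252×1/28 = 9, 252×6/28 = 54.
χ² = (2−9)²/9 + (53−45)²/45 + (9−9)²/9 + (7−18)²/18 + (41−45)²/45 + (55−54)²/54 + (11−9)²/9 + (14−9)²/9 + (60−54)²/54
   = 5.444 + 1.422 + 0.000 + 6.722 + 0.356 + 0.019 + 0.444 + 2.778 + 0.667
Sum = 17.85

17.85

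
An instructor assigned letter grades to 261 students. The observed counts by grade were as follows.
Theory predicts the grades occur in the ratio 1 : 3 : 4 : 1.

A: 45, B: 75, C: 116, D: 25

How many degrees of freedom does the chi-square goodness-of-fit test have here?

3

There are k = 4 categories and no parameters were estimated from the data, so df = 4 − 1 = 3.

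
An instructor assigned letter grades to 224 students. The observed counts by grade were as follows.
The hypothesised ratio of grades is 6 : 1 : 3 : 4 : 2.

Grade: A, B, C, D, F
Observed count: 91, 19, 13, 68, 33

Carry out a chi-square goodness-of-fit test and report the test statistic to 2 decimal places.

25.86

Ratio total = 16. Expected counts: 224×6/16 = 84, 224×1/16 = 14, 224×3/16 = 42, 224×4/16 = 56, 224×2/16 = 28.
A: (91 − 84)²/84 = 49/84 = 0.583
B: (19 − 14)²/14 = 25/14 = 1.786
C: (13 − 42)²/42 = 841/42 = 20.024
D: (68 − 56)²/56 = 144/56 = 2.571
F: (33 − 28)²/28 = 25/28 = 0.893
Sum = 25.86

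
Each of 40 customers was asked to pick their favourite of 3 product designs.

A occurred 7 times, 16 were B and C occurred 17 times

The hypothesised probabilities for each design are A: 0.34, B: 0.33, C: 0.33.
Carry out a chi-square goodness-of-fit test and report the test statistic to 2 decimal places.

4.89

Expected counts E_i = n·p_i: 40×0.34 = 13.6, 40×0.33 = 13.2, 40×0.33 = 13.2.
A: (7 − 13.6)²/13.6 = 43.56/13.6 = 3.203
B: (16 − 13.2)²/13.2 = 7.84/13.2 = 0.594
C: (17 − 13.2)²/13.2 = 14.44/13.2 = 1.094
Sum = 4.89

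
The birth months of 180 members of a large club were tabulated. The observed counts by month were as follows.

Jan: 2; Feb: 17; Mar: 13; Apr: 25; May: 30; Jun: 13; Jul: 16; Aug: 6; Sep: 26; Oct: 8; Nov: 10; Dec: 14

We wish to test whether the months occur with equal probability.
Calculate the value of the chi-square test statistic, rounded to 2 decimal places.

Expected count for each of the 12 categories: 180/12 = 15.
cat         O        E   (O−E)²/E
Jan         2       15     11.267
Feb        17       15      0.267
Mar        13       15      0.267
Apr        25       15      6.667
May        30       15     15.000
Jun        13       15      0.267
Jul        16       15      0.067
Aug         6       15      5.400
Sep        26       15      8.067
Oct         8       15      3.267
Nov        10       15      1.667
Dec        14       15      0.067
Sum = 52.27

52.27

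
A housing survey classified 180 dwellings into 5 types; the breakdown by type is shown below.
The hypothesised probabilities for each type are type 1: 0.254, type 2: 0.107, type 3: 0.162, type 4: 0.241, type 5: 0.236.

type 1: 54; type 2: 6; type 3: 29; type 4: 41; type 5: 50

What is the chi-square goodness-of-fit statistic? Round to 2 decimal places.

12.09

Expected counts E_i = n·p_i: 180×0.254 = 45.72, 180×0.107 = 19.26, 180×0.162 = 29.16, 180×0.241 = 43.38, 180×0.236 = 42.48.
χ² = (54−45.72)²/45.72 + (6−19.26)²/19.26 + (29−29.16)²/29.16 + (41−43.38)²/43.38 + (50−42.48)²/42.48
   = 1.500 + 9.129 + 0.001 + 0.131 + 1.331
Sum = 12.09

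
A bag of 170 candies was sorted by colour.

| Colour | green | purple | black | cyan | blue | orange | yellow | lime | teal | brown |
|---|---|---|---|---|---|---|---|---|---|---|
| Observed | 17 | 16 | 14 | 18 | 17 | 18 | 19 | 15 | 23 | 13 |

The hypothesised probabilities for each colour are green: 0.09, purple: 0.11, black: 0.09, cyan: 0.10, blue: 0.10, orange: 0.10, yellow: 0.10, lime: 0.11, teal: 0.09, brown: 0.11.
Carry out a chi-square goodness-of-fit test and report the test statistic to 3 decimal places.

7.387

Expected counts E_i = n·p_i: 170×0.09 = 15.3, 170×0.11 = 18.7, 170×0.09 = 15.3, 170×0.10 = 17, 170×0.10 = 17, 170×0.10 = 17, 170×0.10 = 17, 170×0.11 = 18.7, 170×0.09 = 15.3, 170×0.11 = 18.7.
green: (17 − 15.3)²/15.3 = 2.89/15.3 = 0.1889
purple: (16 − 18.7)²/18.7 = 7.29/18.7 = 0.3898
black: (14 − 15.3)²/15.3 = 1.69/15.3 = 0.1105
cyan: (18 − 17)²/17 = 1/17 = 0.0588
blue: (17 − 17)²/17 = 0/17 = 0.0000
orange: (18 − 17)²/17 = 1/17 = 0.0588
yellow: (19 − 17)²/17 = 4/17 = 0.2353
lime: (15 − 18.7)²/18.7 = 13.69/18.7 = 0.7321
teal: (23 − 15.3)²/15.3 = 59.29/15.3 = 3.8752
brown: (13 − 18.7)²/18.7 = 32.49/18.7 = 1.7374
Sum = 7.387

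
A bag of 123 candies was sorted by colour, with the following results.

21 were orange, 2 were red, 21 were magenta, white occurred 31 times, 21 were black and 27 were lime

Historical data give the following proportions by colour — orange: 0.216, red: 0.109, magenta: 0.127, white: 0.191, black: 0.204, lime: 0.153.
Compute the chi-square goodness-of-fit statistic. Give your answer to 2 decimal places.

Expected counts E_i = n·p_i: 123×0.216 = 26.568, 123×0.109 = 13.407, 123×0.127 = 15.621, 123×0.191 = 23.493, 123×0.204 = 25.092, 123×0.153 = 18.819.
cat          O        E   (O−E)²/E
orange      21   26.568      1.167
red          2   13.407      9.705
magenta     21   15.621      1.852
white       31   23.493      2.399
black       21   25.092      0.667
lime        27   18.819      3.556
Sum = 19.35

19.35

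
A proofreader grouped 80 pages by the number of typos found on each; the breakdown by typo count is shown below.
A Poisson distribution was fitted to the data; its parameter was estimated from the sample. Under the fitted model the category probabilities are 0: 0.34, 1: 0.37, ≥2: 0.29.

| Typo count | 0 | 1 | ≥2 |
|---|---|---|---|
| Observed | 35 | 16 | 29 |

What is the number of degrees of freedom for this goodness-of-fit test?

1

There are k = 3 categories and 1 parameter estimated from the data, so df = 3 − 1 − 1 = 1.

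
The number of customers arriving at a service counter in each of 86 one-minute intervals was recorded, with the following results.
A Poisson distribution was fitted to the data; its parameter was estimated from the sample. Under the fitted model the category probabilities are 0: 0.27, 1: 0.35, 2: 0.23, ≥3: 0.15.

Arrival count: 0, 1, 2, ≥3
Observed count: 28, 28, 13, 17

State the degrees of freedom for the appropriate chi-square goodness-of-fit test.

There are k = 4 categories and 1 parameter estimated from the data, so df = 4 − 1 − 1 = 2.

2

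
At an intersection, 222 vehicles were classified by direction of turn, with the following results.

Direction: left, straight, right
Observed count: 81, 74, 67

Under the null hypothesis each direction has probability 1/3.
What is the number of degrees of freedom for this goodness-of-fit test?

There are k = 3 categories and no parameters were estimated from the data, so df = 3 − 1 = 2.

2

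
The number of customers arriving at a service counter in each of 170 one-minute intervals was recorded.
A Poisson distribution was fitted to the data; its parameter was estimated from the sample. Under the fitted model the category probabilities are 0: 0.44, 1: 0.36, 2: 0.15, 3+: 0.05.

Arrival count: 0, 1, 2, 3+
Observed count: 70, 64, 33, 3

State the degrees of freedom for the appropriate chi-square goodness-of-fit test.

There are k = 4 categories and 1 parameter estimated from the data, so df = 4 − 1 − 1 = 2.

2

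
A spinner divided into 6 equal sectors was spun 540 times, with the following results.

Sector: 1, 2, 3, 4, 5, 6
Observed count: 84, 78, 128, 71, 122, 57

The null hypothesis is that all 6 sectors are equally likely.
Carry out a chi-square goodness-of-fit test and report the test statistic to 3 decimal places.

45.533

Expected count for each of the 6 categories: 540/6 = 90.
1: (84 − 90)²/90 = 36/90 = 0.4000
2: (78 − 90)²/90 = 144/90 = 1.6000
3: (128 − 90)²/90 = 1444/90 = 16.0444
4: (71 − 90)²/90 = 361/90 = 4.0111
5: (122 − 90)²/90 = 1024/90 = 11.3778
6: (57 − 90)²/90 = 1089/90 = 12.1000
Sum = 45.533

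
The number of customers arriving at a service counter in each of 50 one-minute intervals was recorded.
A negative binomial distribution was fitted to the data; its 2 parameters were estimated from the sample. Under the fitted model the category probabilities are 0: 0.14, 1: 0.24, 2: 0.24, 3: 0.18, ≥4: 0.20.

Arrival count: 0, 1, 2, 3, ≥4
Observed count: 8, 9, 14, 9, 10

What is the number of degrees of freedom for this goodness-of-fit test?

There are k = 5 categories and 2 parameters estimated from the data, so df = 5 − 1 − 2 = 2.

2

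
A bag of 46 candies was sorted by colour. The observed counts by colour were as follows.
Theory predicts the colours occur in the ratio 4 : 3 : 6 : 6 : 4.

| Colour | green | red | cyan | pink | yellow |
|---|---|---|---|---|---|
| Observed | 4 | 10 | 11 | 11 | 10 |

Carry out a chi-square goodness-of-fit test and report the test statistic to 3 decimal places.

Ratio total = 23. Expected counts: 46×4/23 = 8, 46×3/23 = 6, 46×6/23 = 12, 46×6/23 = 12, 46×4/23 = 8.
cat         O        E   (O−E)²/E
green       4        8     2.0000
red        10        6     2.6667
cyan       11       12     0.0833
pink       11       12     0.0833
yellow     10        8     0.5000
Sum = 5.333

5.333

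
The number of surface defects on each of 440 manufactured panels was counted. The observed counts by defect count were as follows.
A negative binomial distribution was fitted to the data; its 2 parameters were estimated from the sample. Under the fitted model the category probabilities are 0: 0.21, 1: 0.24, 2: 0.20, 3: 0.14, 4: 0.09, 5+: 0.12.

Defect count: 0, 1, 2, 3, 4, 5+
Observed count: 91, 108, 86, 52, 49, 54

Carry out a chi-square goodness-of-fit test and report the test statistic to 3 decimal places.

Expected counts E_i = n·p_i: 440×0.21 = 92.4, 440×0.24 = 105.6, 440×0.20 = 88, 440×0.14 = 61.6, 440×0.09 = 39.6, 440×0.12 = 52.8.
cat         O        E   (O−E)²/E
0          91     92.4     0.0212
1         108    105.6     0.0545
2          86       88     0.0455
3          52     61.6     1.4961
4          49     39.6     2.2313
5+         54     52.8     0.0273
Sum = 3.876

3.876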